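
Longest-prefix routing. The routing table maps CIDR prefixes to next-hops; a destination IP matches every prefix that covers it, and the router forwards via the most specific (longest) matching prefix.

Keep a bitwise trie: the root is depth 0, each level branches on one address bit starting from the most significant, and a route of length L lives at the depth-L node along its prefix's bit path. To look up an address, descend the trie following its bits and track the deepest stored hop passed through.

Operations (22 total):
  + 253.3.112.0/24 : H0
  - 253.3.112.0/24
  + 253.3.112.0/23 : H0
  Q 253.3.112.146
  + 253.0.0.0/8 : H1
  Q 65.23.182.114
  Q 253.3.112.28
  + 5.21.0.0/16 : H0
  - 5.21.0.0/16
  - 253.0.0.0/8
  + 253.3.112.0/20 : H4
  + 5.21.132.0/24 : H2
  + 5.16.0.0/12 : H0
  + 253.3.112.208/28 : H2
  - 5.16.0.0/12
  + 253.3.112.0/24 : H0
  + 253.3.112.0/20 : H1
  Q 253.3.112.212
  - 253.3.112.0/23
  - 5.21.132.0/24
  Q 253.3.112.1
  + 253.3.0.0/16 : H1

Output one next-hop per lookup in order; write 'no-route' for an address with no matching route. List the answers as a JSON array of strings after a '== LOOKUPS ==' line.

Process each operation:
  + 253.3.112.0/24 (H0) depth=24
  del 253.3.112.0/24 (clear depth 24)
  + 253.3.112.0/23 (H0) depth=23
  lookup 253.3.112.146: bits 111111010000001101110000 walk d0:-→d1:-→d2:-→d3:-→d4:-→d5:-→d6:-→d7:-→d8:-→d9:-→d10:-→d11:-→d12:-→d13:-→d14:-→d15:-→d16:-→d17:-→d18:-→d19:-→d20:-→d21:-→d22:-→d23:H0→d24:- -> H0
  + 253.0.0.0/8 (H1) depth=8
  lookup 65.23.182.114: bits ε walk d0:- -> no-route
  lookup 253.3.112.28: bits 111111010000001101110000 walk d0:-→d1:-→d2:-→d3:-→d4:-→d5:-→d6:-→d7:-→d8:H1→d9:-→d10:-→d11:-→d12:-→d13:-→d14:-→d15:-→d16:-→d17:-→d18:-→d19:-→d20:-→d21:-→d22:-→d23:H0→d24:- -> H0
  + 5.21.0.0/16 (H0) depth=16
  del 5.21.0.0/16 (clear depth 16)
  del 253.0.0.0/8 (clear depth 8)
  + 253.3.112.0/20 (H4) depth=20
  + 5.21.132.0/24 (H2) depth=24
  + 5.16.0.0/12 (H0) depth=12
  + 253.3.112.208/28 (H2) depth=28
  del 5.16.0.0/12 (clear depth 12)
  + 253.3.112.0/24 (H0) depth=24
  + 253.3.112.0/20 (H1) depth=20
  lookup 253.3.112.212: bits 1111110100000011011100001101 walk d0:-→d1:-→d2:-→d3:-→d4:-→d5:-→d6:-→d7:-→d8:-→d9:-→d10:-→d11:-→d12:-→d13:-→d14:-→d15:-→d16:-→d17:-→d18:-→d19:-→d20:H1→d21:-→d22:-→d23:H0→d24:H0→d25:-→d26:-→d27:-→d28:H2 -> H2
  del 253.3.112.0/23 (clear depth 23)
  del 5.21.132.0/24 (clear depth 24)
  lookup 253.3.112.1: bits 111111010000001101110000 walk d0:-→d1:-→d2:-→d3:-→d4:-→d5:-→d6:-→d7:-→d8:-→d9:-→d10:-→d11:-→d12:-→d13:-→d14:-→d15:-→d16:-→d17:-→d18:-→d19:-→d20:H1→d21:-→d22:-→d23:-→d24:H0 -> H0
  + 253.3.0.0/16 (H1) depth=16

== LOOKUPS ==
["H0","no-route","H0","H2","H0"]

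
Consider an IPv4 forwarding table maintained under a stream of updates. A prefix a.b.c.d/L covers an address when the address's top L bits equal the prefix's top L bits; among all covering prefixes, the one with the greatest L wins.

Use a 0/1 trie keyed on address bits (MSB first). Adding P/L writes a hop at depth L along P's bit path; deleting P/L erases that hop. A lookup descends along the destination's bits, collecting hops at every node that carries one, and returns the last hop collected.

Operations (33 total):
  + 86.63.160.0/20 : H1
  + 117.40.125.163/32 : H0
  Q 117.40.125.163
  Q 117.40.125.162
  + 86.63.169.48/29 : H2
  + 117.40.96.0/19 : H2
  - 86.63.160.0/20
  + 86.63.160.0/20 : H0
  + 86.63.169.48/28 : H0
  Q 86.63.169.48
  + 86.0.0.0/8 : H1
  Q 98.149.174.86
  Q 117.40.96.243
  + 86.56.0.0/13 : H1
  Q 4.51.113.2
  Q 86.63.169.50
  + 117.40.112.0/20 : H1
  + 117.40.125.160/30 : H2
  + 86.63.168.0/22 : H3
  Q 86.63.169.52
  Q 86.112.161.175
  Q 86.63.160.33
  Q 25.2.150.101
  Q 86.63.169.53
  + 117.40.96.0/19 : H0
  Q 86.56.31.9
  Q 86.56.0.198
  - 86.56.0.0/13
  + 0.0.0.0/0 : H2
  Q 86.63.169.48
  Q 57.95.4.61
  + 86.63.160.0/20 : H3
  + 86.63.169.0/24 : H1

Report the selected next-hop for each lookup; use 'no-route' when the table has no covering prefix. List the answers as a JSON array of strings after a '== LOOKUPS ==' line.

Trace:
  add 86.63.160.0/20 -> H1 at depth 20
  add 117.40.125.163/32 -> H0 at depth 32
  lookup 117.40.125.163: bits 01110101001010000111110110100011 walk d0:-→d1:-→d2:-→d3:-→d4:-→d5:-→d6:-→d7:-→d8:-→d9:-→d10:-→d11:-→d12:-→d13:-→d14:-→d15:-→d16:-→d17:-→d18:-→d19:-→d20:-→d21:-→d22:-→d23:-→d24:-→d25:-→d26:-→d27:-→d28:-→d29:-→d30:-→d31:-→d32:H0 -> H0
  lookup 117.40.125.162: bits 0111010100101000011111011010001 walk d0:-→d1:-→d2:-→d3:-→d4:-→d5:-→d6:-→d7:-→d8:-→d9:-→d10:-→d11:-→d12:-→d13:-→d14:-→d15:-→d16:-→d17:-→d18:-→d19:-→d20:-→d21:-→d22:-→d23:-→d24:-→d25:-→d26:-→d27:-→d28:-→d29:-→d30:-→d31:- -> no-route
  add 86.63.169.48/29 -> H2 at depth 29
  add 117.40.96.0/19 -> H2 at depth 19
  del 86.63.160.0/20 (clear depth 20)
  add 86.63.160.0/20 -> H0 at depth 20
  add 86.63.169.48/28 -> H0 at depth 28
  lookup 86.63.169.48: bits 01010110001111111010100100110 walk d0:-→d1:-→d2:-→d3:-→d4:-→d5:-→d6:-→d7:-→d8:-→d9:-→d10:-→d11:-→d12:-→d13:-→d14:-→d15:-→d16:-→d17:-→d18:-→d19:-→d20:H0→d21:-→d22:-→d23:-→d24:-→d25:-→d26:-→d27:-→d28:H0→d29:H2 -> H2
  add 86.0.0.0/8 -> H1 at depth 8
  lookup 98.149.174.86: bits 011 walk d0:-→d1:-→d2:-→d3:- -> no-route
  lookup 117.40.96.243: bits 0111010100101000011 walk d0:-→d1:-→d2:-→d3:-→d4:-→d5:-→d6:-→d7:-→d8:-→d9:-→d10:-→d11:-→d12:-→d13:-→d14:-→d15:-→d16:-→d17:-→d18:-→d19:H2 -> H2
  add 86.56.0.0/13 -> H1 at depth 13
  lookup 4.51.113.2: bits 0 walk d0:-→d1:- -> no-route
  lookup 86.63.169.50: bits 01010110001111111010100100110 walk d0:-→d1:-→d2:-→d3:-→d4:-→d5:-→d6:-→d7:-→d8:H1→d9:-→d10:-→d11:-→d12:-→d13:H1→d14:-→d15:-→d16:-→d17:-→d18:-→d19:-→d20:H0→d21:-→d22:-→d23:-→d24:-→d25:-→d26:-→d27:-→d28:H0→d29:H2 -> H2
  add 117.40.112.0/20 -> H1 at depth 20
  add 117.40.125.160/30 -> H2 at depth 30
  add 86.63.168.0/22 -> H3 at depth 22
  lookup 86.63.169.52: bits 01010110001111111010100100110 walk d0:-→d1:-→d2:-→d3:-→d4:-→d5:-→d6:-→d7:-→d8:H1→d9:-→d10:-→d11:-→d12:-→d13:H1→d14:-→d15:-→d16:-→d17:-→d18:-→d19:-→d20:H0→d21:-→d22:H3→d23:-→d24:-→d25:-→d26:-→d27:-→d28:H0→d29:H2 -> H2
  lookup 86.112.161.175: bits 010101100 walk d0:-→d1:-→d2:-→d3:-→d4:-→d5:-→d6:-→d7:-→d8:H1→d9:- -> H1
  lookup 86.63.160.33: bits 01010110001111111010 walk d0:-→d1:-→d2:-→d3:-→d4:-→d5:-→d6:-→d7:-→d8:H1→d9:-→d10:-→d11:-→d12:-→d13:H1→d14:-→d15:-→d16:-→d17:-→d18:-→d19:-→d20:H0 -> H0
  lookup 25.2.150.101: bits 0 walk d0:-→d1:- -> no-route
  lookup 86.63.169.53: bits 01010110001111111010100100110 walk d0:-→d1:-→d2:-→d3:-→d4:-→d5:-→d6:-→d7:-→d8:H1→d9:-→d10:-→d11:-→d12:-→d13:H1→d14:-→d15:-→d16:-→d17:-→d18:-→d19:-→d20:H0→d21:-→d22:H3→d23:-→d24:-→d25:-→d26:-→d27:-→d28:H0→d29:H2 -> H2
  add 117.40.96.0/19 -> H0 at depth 19
  lookup 86.56.31.9: bits 0101011000111 walk d0:-→d1:-→d2:-→d3:-→d4:-→d5:-→d6:-→d7:-→d8:H1→d9:-→d10:-→d11:-→d12:-→d13:H1 -> H1
  lookup 86.56.0.198: bits 0101011000111 walk d0:-→d1:-→d2:-→d3:-→d4:-→d5:-→d6:-→d7:-→d8:H1→d9:-→d10:-→d11:-→d12:-→d13:H1 -> H1
  del 86.56.0.0/13 (clear depth 13)
  add 0.0.0.0/0 -> H2 at depth 0
  lookup 86.63.169.48: bits 01010110001111111010100100110 walk d0:H2→d1:-→d2:-→d3:-→d4:-→d5:-→d6:-→d7:-→d8:H1→d9:-→d10:-→d11:-→d12:-→d13:-→d14:-→d15:-→d16:-→d17:-→d18:-→d19:-→d20:H0→d21:-→d22:H3→d23:-→d24:-→d25:-→d26:-→d27:-→d28:H0→d29:H2 -> H2
  lookup 57.95.4.61: bits 0 walk d0:H2→d1:- -> H2
  add 86.63.160.0/20 -> H3 at depth 20
  add 86.63.169.0/24 -> H1 at depth 24

== LOOKUPS ==
["H0","no-route","H2","no-route","H2","no-route","H2","H2","H1","H0","no-route","H2","H1","H1","H2","H2"]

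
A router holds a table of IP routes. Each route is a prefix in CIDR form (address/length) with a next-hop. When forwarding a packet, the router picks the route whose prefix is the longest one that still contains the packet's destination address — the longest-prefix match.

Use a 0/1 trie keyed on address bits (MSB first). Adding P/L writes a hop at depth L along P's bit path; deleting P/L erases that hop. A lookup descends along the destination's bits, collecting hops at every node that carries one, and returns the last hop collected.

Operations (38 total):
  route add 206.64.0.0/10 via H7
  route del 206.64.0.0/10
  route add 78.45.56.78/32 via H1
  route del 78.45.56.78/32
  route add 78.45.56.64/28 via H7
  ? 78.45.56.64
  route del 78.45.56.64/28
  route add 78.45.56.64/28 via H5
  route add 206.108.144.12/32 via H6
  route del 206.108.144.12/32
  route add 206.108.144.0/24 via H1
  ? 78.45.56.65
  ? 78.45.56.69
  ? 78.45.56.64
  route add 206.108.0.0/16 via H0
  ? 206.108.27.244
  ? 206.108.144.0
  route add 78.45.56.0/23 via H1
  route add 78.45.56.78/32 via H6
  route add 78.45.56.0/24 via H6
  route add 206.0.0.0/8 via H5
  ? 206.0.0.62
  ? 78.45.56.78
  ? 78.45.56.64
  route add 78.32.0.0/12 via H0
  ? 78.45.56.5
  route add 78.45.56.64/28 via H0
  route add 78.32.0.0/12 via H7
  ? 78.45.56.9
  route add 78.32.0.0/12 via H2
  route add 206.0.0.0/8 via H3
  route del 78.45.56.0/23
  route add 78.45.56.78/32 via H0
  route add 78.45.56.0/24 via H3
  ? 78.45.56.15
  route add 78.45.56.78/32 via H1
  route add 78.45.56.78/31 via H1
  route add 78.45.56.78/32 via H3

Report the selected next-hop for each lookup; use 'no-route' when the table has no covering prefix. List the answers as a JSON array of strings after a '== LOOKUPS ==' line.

Trace:
  + 206.64.0.0/10 (H7) depth=10
  del 206.64.0.0/10 (clear depth 10)
  + 78.45.56.78/32 (H1) depth=32
  del 78.45.56.78/32 (clear depth 32)
  + 78.45.56.64/28 (H7) depth=28
  ? 78.45.56.64  path d0:-→d1:-→d2:-→d3:-→d4:-→d5:-→d6:-→d7:-→d8:-→d9:-→d10:-→d11:-→d12:-→d13:-→d14:-→d15:-→d16:-→d17:-→d18:-→d19:-→d20:-→d21:-→d22:-→d23:-→d24:-→d25:-→d26:-→d27:-→d28:H7  best=H7
  del 78.45.56.64/28 (clear depth 28)
  + 78.45.56.64/28 (H5) depth=28
  + 206.108.144.12/32 (H6) depth=32
  del 206.108.144.12/32 (clear depth 32)
  + 206.108.144.0/24 (H1) depth=24
  ? 78.45.56.65  path d0:-→d1:-→d2:-→d3:-→d4:-→d5:-→d6:-→d7:-→d8:-→d9:-→d10:-→d11:-→d12:-→d13:-→d14:-→d15:-→d16:-→d17:-→d18:-→d19:-→d20:-→d21:-→d22:-→d23:-→d24:-→d25:-→d26:-→d27:-→d28:H5  best=H5
  ? 78.45.56.69  path d0:-→d1:-→d2:-→d3:-→d4:-→d5:-→d6:-→d7:-→d8:-→d9:-→d10:-→d11:-→d12:-→d13:-→d14:-→d15:-→d16:-→d17:-→d18:-→d19:-→d20:-→d21:-→d22:-→d23:-→d24:-→d25:-→d26:-→d27:-→d28:H5  best=H5
  ? 78.45.56.64  path d0:-→d1:-→d2:-→d3:-→d4:-→d5:-→d6:-→d7:-→d8:-→d9:-→d10:-→d11:-→d12:-→d13:-→d14:-→d15:-→d16:-→d17:-→d18:-→d19:-→d20:-→d21:-→d22:-→d23:-→d24:-→d25:-→d26:-→d27:-→d28:H5  best=H5
  + 206.108.0.0/16 (H0) depth=16
  ? 206.108.27.244  path d0:-→d1:-→d2:-→d3:-→d4:-→d5:-→d6:-→d7:-→d8:-→d9:-→d10:-→d11:-→d12:-→d13:-→d14:-→d15:-→d16:H0  best=H0
  ? 206.108.144.0  path d0:-→d1:-→d2:-→d3:-→d4:-→d5:-→d6:-→d7:-→d8:-→d9:-→d10:-→d11:-→d12:-→d13:-→d14:-→d15:-→d16:H0→d17:-→d18:-→d19:-→d20:-→d21:-→d22:-→d23:-→d24:H1→d25:-→d26:-→d27:-→d28:-  best=H1
  + 78.45.56.0/23 (H1) depth=23
  + 78.45.56.78/32 (H6) depth=32
  + 78.45.56.0/24 (H6) depth=24
  + 206.0.0.0/8 (H5) depth=8
  ? 206.0.0.62  path d0:-→d1:-→d2:-→d3:-→d4:-→d5:-→d6:-→d7:-→d8:H5→d9:-  best=H5
  ? 78.45.56.78  path d0:-→d1:-→d2:-→d3:-→d4:-→d5:-→d6:-→d7:-→d8:-→d9:-→d10:-→d11:-→d12:-→d13:-→d14:-→d15:-→d16:-→d17:-→d18:-→d19:-→d20:-→d21:-→d22:-→d23:H1→d24:H6→d25:-→d26:-→d27:-→d28:H5→d29:-→d30:-→d31:-→d32:H6  best=H6
  ? 78.45.56.64  path d0:-→d1:-→d2:-→d3:-→d4:-→d5:-→d6:-→d7:-→d8:-→d9:-→d10:-→d11:-→d12:-→d13:-→d14:-→d15:-→d16:-→d17:-→d18:-→d19:-→d20:-→d21:-→d22:-→d23:H1→d24:H6→d25:-→d26:-→d27:-→d28:H5  best=H5
  + 78.32.0.0/12 (H0) depth=12
  ? 78.45.56.5  path d0:-→d1:-→d2:-→d3:-→d4:-→d5:-→d6:-→d7:-→d8:-→d9:-→d10:-→d11:-→d12:H0→d13:-→d14:-→d15:-→d16:-→d17:-→d18:-→d19:-→d20:-→d21:-→d22:-→d23:H1→d24:H6→d25:-  best=H6
  + 78.45.56.64/28 (H0) depth=28
  + 78.32.0.0/12 (H7) depth=12
  ? 78.45.56.9  path d0:-→d1:-→d2:-→d3:-→d4:-→d5:-→d6:-→d7:-→d8:-→d9:-→d10:-→d11:-→d12:H7→d13:-→d14:-→d15:-→d16:-→d17:-→d18:-→d19:-→d20:-→d21:-→d22:-→d23:H1→d24:H6→d25:-  best=H6
  + 78.32.0.0/12 (H2) depth=12
  + 206.0.0.0/8 (H3) depth=8
  del 78.45.56.0/23 (clear depth 23)
  + 78.45.56.78/32 (H0) depth=32
  + 78.45.56.0/24 (H3) depth=24
  ? 78.45.56.15  path d0:-→d1:-→d2:-→d3:-→d4:-→d5:-→d6:-→d7:-→d8:-→d9:-→d10:-→d11:-→d12:H2→d13:-→d14:-→d15:-→d16:-→d17:-→d18:-→d19:-→d20:-→d21:-→d22:-→d23:-→d24:H3→d25:-  best=H3
  + 78.45.56.78/32 (H1) depth=32
  + 78.45.56.78/31 (H1) depth=31
  + 78.45.56.78/32 (H3) depth=32

== LOOKUPS ==
["H7","H5","H5","H5","H0","H1","H5","H6","H5","H6","H6","H3"]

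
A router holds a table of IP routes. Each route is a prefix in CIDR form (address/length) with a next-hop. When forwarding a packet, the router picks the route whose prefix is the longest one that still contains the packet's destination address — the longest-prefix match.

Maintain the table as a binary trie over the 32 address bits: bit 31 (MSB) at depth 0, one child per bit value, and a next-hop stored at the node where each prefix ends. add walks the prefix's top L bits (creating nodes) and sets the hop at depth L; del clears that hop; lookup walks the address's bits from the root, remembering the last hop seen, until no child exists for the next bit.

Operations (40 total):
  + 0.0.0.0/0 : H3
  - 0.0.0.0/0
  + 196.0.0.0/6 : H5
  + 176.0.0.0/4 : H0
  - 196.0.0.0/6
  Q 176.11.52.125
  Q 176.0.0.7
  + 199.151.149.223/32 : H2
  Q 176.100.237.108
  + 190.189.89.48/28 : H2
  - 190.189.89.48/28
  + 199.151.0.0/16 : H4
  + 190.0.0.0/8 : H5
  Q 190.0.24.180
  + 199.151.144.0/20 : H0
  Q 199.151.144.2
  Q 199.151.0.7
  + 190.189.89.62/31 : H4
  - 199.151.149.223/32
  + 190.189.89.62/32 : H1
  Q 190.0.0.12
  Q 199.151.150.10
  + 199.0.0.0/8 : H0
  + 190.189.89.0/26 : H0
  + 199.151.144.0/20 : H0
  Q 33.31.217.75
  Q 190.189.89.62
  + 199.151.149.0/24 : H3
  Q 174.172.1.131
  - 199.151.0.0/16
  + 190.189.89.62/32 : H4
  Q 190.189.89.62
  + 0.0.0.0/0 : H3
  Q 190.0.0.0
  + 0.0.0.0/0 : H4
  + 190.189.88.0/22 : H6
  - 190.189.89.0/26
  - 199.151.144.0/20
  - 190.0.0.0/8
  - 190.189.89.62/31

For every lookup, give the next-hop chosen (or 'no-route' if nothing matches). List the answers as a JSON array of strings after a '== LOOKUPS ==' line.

Process each operation:
  add 0.0.0.0/0 -> H3 at depth 0
  del 0.0.0.0/0 (clear depth 0)
  add 196.0.0.0/6 -> H5 at depth 6
  add 176.0.0.0/4 -> H0 at depth 4
  del 196.0.0.0/6 (clear depth 6)
  ? 176.11.52.125  path d0:-→d1:-→d2:-→d3:-→d4:H0  best=H0
  ? 176.0.0.7  path d0:-→d1:-→d2:-→d3:-→d4:H0  best=H0
  add 199.151.149.223/32 -> H2 at depth 32
  ? 176.100.237.108  path d0:-→d1:-→d2:-→d3:-→d4:H0  best=H0
  add 190.189.89.48/28 -> H2 at depth 28
  del 190.189.89.48/28 (clear depth 28)
  add 199.151.0.0/16 -> H4 at depth 16
  add 190.0.0.0/8 -> H5 at depth 8
  ? 190.0.24.180  path d0:-→d1:-→d2:-→d3:-→d4:H0→d5:-→d6:-→d7:-→d8:H5  best=H5
  add 199.151.144.0/20 -> H0 at depth 20
  ? 199.151.144.2  path d0:-→d1:-→d2:-→d3:-→d4:-→d5:-→d6:-→d7:-→d8:-→d9:-→d10:-→d11:-→d12:-→d13:-→d14:-→d15:-→d16:H4→d17:-→d18:-→d19:-→d20:H0→d21:-  best=H0
  ? 199.151.0.7  path d0:-→d1:-→d2:-→d3:-→d4:-→d5:-→d6:-→d7:-→d8:-→d9:-→d10:-→d11:-→d12:-→d13:-→d14:-→d15:-→d16:H4  best=H4
  add 190.189.89.62/31 -> H4 at depth 31
  del 199.151.149.223/32 (clear depth 32)
  add 190.189.89.62/32 -> H1 at depth 32
  ? 190.0.0.12  path d0:-→d1:-→d2:-→d3:-→d4:H0→d5:-→d6:-→d7:-→d8:H5  best=H5
  ? 199.151.150.10  path d0:-→d1:-→d2:-→d3:-→d4:-→d5:-→d6:-→d7:-→d8:-→d9:-→d10:-→d11:-→d12:-→d13:-→d14:-→d15:-→d16:H4→d17:-→d18:-→d19:-→d20:H0→d21:-→d22:-  best=H0
  add 199.0.0.0/8 -> H0 at depth 8
  add 190.189.89.0/26 -> H0 at depth 26
  add 199.151.144.0/20 -> H0 at depth 20
  ? 33.31.217.75  path d0:-  best=no-route
  ? 190.189.89.62  path d0:-→d1:-→d2:-→d3:-→d4:H0→d5:-→d6:-→d7:-→d8:H5→d9:-→d10:-→d11:-→d12:-→d13:-→d14:-→d15:-→d16:-→d17:-→d18:-→d19:-→d20:-→d21:-→d22:-→d23:-→d24:-→d25:-→d26:H0→d27:-→d28:-→d29:-→d30:-→d31:H4→d32:H1  best=H1
  add 199.151.149.0/24 -> H3 at depth 24
  ? 174.172.1.131  path d0:-→d1:-→d2:-→d3:-  best=no-route
  del 199.151.0.0/16 (clear depth 16)
  add 190.189.89.62/32 -> H4 at depth 32
  ? 190.189.89.62  path d0:-→d1:-→d2:-→d3:-→d4:H0→d5:-→d6:-→d7:-→d8:H5→d9:-→d10:-→d11:-→d12:-→d13:-→d14:-→d15:-→d16:-→d17:-→d18:-→d19:-→d20:-→d21:-→d22:-→d23:-→d24:-→d25:-→d26:H0→d27:-→d28:-→d29:-→d30:-→d31:H4→d32:H4  best=H4
  add 0.0.0.0/0 -> H3 at depth 0
  ? 190.0.0.0  path d0:H3→d1:-→d2:-→d3:-→d4:H0→d5:-→d6:-→d7:-→d8:H5  best=H5
  add 0.0.0.0/0 -> H4 at depth 0
  add 190.189.88.0/22 -> H6 at depth 22
  del 190.189.89.0/26 (clear depth 26)
  del 199.151.144.0/20 (clear depth 20)
  del 190.0.0.0/8 (clear depth 8)
  del 190.189.89.62/31 (clear depth 31)

== LOOKUPS ==
["H0","H0","H0","H5","H0","H4","H5","H0","no-route","H1","no-route","H4","H5"]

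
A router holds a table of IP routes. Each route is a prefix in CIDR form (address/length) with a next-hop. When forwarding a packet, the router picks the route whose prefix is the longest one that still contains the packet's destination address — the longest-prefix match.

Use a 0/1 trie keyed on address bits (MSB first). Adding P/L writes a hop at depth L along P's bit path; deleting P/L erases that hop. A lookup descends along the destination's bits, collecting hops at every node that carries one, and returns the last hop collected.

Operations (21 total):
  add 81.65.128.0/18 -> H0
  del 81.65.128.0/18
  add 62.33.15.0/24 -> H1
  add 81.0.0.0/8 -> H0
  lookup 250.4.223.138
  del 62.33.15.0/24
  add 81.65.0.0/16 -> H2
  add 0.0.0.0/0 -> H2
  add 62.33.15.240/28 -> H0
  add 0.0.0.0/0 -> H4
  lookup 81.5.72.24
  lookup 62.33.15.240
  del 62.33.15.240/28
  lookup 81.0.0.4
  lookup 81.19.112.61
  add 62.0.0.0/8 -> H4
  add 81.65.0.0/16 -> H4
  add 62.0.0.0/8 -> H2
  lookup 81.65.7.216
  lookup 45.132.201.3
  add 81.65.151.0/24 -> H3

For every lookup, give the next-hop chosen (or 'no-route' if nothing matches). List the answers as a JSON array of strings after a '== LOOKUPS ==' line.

Process each operation:
  add 81.65.128.0/18 -> H0 at depth 18
  del 81.65.128.0/18 (clear depth 18)
  add 62.33.15.0/24 -> H1 at depth 24
  add 81.0.0.0/8 -> H0 at depth 8
  Q 250.4.223.138: descend ε ; hops seen [∅] ; pick no-route
  del 62.33.15.0/24 (clear depth 24)
  add 81.65.0.0/16 -> H2 at depth 16
  add 0.0.0.0/0 -> H2 at depth 0
  add 62.33.15.240/28 -> H0 at depth 28
  add 0.0.0.0/0 -> H4 at depth 0
  Q 81.5.72.24: descend 010100010 ; hops seen [H4,H0] ; pick H0
  Q 62.33.15.240: descend 0011111000100001000011111111 ; hops seen [H4,H0] ; pick H0
  del 62.33.15.240/28 (clear depth 28)
  Q 81.0.0.4: descend 010100010 ; hops seen [H4,H0] ; pick H0
  Q 81.19.112.61: descend 010100010 ; hops seen [H4,H0] ; pick H0
  add 62.0.0.0/8 -> H4 at depth 8
  add 81.65.0.0/16 -> H4 at depth 16
  add 62.0.0.0/8 -> H2 at depth 8
  Q 81.65.7.216: descend 0101000101000001 ; hops seen [H4,H0,H4] ; pick H4
  Q 45.132.201.3: descend 001 ; hops seen [H4] ; pick H4
  add 81.65.151.0/24 -> H3 at depth 24

== LOOKUPS ==
["no-route","H0","H0","H0","H0","H4","H4"]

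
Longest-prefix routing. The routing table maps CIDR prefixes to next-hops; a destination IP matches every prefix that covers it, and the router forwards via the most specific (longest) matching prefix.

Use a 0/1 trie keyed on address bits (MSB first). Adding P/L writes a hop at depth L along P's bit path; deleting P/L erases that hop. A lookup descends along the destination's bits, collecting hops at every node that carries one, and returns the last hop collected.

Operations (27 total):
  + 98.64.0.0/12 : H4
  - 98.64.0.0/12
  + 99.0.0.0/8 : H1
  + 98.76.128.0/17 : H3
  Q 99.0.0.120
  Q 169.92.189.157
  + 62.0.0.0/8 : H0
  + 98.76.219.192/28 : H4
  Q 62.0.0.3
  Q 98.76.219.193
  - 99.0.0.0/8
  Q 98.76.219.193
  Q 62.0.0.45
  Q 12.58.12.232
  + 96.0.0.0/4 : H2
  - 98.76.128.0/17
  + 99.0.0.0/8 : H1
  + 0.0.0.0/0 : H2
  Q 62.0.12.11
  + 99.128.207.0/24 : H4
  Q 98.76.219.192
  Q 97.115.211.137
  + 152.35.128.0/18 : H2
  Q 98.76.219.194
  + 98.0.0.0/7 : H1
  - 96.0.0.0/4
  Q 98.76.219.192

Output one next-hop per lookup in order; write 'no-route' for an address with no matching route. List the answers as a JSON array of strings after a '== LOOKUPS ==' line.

Apply in order:
  + 98.64.0.0/12 (H4) depth=12
  - 98.64.0.0/12 clear@12
  + 99.0.0.0/8 (H1) depth=8
  + 98.76.128.0/17 (H3) depth=17
  ? 99.0.0.120  path d0:-→d1:-→d2:-→d3:-→d4:-→d5:-→d6:-→d7:-→d8:H1  best=H1
  ? 169.92.189.157  path d0:-  best=no-route
  + 62.0.0.0/8 (H0) depth=8
  + 98.76.219.192/28 (H4) depth=28
  ? 62.0.0.3  path d0:-→d1:-→d2:-→d3:-→d4:-→d5:-→d6:-→d7:-→d8:H0  best=H0
  ? 98.76.219.193  path d0:-→d1:-→d2:-→d3:-→d4:-→d5:-→d6:-→d7:-→d8:-→d9:-→d10:-→d11:-→d12:-→d13:-→d14:-→d15:-→d16:-→d17:H3→d18:-→d19:-→d20:-→d21:-→d22:-→d23:-→d24:-→d25:-→d26:-→d27:-→d28:H4  best=H4
  - 99.0.0.0/8 clear@8
  ? 98.76.219.193  path d0:-→d1:-→d2:-→d3:-→d4:-→d5:-→d6:-→d7:-→d8:-→d9:-→d10:-→d11:-→d12:-→d13:-→d14:-→d15:-→d16:-→d17:H3→d18:-→d19:-→d20:-→d21:-→d22:-→d23:-→d24:-→d25:-→d26:-→d27:-→d28:H4  best=H4
  ? 62.0.0.45  path d0:-→d1:-→d2:-→d3:-→d4:-→d5:-→d6:-→d7:-→d8:H0  best=H0
  ? 12.58.12.232  path d0:-→d1:-→d2:-  best=no-route
  + 96.0.0.0/4 (H2) depth=4
  - 98.76.128.0/17 clear@17
  + 99.0.0.0/8 (H1) depth=8
  + 0.0.0.0/0 (H2) depth=0
  ? 62.0.12.11  path d0:H2→d1:-→d2:-→d3:-→d4:-→d5:-→d6:-→d7:-→d8:H0  best=H0
  + 99.128.207.0/24 (H4) depth=24
  ? 98.76.219.192  path d0:H2→d1:-→d2:-→d3:-→d4:H2→d5:-→d6:-→d7:-→d8:-→d9:-→d10:-→d11:-→d12:-→d13:-→d14:-→d15:-→d16:-→d17:-→d18:-→d19:-→d20:-→d21:-→d22:-→d23:-→d24:-→d25:-→d26:-→d27:-→d28:H4  best=H4
  ? 97.115.211.137  path d0:H2→d1:-→d2:-→d3:-→d4:H2→d5:-→d6:-  best=H2
  + 152.35.128.0/18 (H2) depth=18
  ? 98.76.219.194  path d0:H2→d1:-→d2:-→d3:-→d4:H2→d5:-→d6:-→d7:-→d8:-→d9:-→d10:-→d11:-→d12:-→d13:-→d14:-→d15:-→d16:-→d17:-→d18:-→d19:-→d20:-→d21:-→d22:-→d23:-→d24:-→d25:-→d26:-→d27:-→d28:H4  best=H4
  + 98.0.0.0/7 (H1) depth=7
  - 96.0.0.0/4 clear@4
  ? 98.76.219.192  path d0:H2→d1:-→d2:-→d3:-→d4:-→d5:-→d6:-→d7:H1→d8:-→d9:-→d10:-→d11:-→d12:-→d13:-→d14:-→d15:-→d16:-→d17:-→d18:-→d19:-→d20:-→d21:-→d22:-→d23:-→d24:-→d25:-→d26:-→d27:-→d28:H4  best=H4

== LOOKUPS ==
["H1","no-route","H0","H4","H4","H0","no-route","H0","H4","H2","H4","H4"]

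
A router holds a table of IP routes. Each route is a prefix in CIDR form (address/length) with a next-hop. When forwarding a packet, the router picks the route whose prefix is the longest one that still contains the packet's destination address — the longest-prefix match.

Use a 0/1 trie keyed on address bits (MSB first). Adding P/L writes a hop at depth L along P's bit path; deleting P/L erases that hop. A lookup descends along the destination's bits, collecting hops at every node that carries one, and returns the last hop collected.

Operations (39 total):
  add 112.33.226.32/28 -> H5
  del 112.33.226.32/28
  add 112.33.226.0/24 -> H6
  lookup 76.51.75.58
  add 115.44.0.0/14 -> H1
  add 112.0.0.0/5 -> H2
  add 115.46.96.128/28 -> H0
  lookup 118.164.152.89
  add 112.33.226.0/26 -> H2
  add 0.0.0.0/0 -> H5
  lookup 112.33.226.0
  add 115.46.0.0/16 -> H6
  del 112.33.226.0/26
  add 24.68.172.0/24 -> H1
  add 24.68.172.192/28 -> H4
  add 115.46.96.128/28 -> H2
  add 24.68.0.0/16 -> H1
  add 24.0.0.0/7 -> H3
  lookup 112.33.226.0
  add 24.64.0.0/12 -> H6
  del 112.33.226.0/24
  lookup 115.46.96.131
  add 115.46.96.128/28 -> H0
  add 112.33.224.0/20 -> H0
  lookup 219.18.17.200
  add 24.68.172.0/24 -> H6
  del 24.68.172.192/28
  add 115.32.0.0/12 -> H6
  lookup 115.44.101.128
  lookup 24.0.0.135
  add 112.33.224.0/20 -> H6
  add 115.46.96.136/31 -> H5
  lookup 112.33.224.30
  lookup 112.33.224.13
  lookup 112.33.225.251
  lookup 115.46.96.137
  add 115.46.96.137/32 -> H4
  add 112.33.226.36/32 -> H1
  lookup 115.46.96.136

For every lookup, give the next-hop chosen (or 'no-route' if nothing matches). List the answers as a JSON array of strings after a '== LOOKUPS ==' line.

Trace:
  add 112.33.226.32/28 -> H5 at depth 28
  - 112.33.226.32/28 clear@28
  add 112.33.226.0/24 -> H6 at depth 24
  ? 76.51.75.58  path d0:-→d1:-→d2:-  best=no-route
  add 115.44.0.0/14 -> H1 at depth 14
  add 112.0.0.0/5 -> H2 at depth 5
  add 115.46.96.128/28 -> H0 at depth 28
  ? 118.164.152.89  path d0:-→d1:-→d2:-→d3:-→d4:-→d5:H2  best=H2
  add 112.33.226.0/26 -> H2 at depth 26
  add 0.0.0.0/0 -> H5 at depth 0
  ? 112.33.226.0  path d0:H5→d1:-→d2:-→d3:-→d4:-→d5:H2→d6:-→d7:-→d8:-→d9:-→d10:-→d11:-→d12:-→d13:-→d14:-→d15:-→d16:-→d17:-→d18:-→d19:-→d20:-→d21:-→d22:-→d23:-→d24:H6→d25:-→d26:H2  best=H2
  add 115.46.0.0/16 -> H6 at depth 16
  - 112.33.226.0/26 clear@26
  add 24.68.172.0/24 -> H1 at depth 24
  add 24.68.172.192/28 -> H4 at depth 28
  add 115.46.96.128/28 -> H2 at depth 28
  add 24.68.0.0/16 -> H1 at depth 16
  add 24.0.0.0/7 -> H3 at depth 7
  ? 112.33.226.0  path d0:H5→d1:-→d2:-→d3:-→d4:-→d5:H2→d6:-→d7:-→d8:-→d9:-→d10:-→d11:-→d12:-→d13:-→d14:-→d15:-→d16:-→d17:-→d18:-→d19:-→d20:-→d21:-→d22:-→d23:-→d24:H6→d25:-→d26:-  best=H6
  add 24.64.0.0/12 -> H6 at depth 12
  - 112.33.226.0/24 clear@24
  ? 115.46.96.131  path d0:H5→d1:-→d2:-→d3:-→d4:-→d5:H2→d6:-→d7:-→d8:-→d9:-→d10:-→d11:-→d12:-→d13:-→d14:H1→d15:-→d16:H6→d17:-→d18:-→d19:-→d20:-→d21:-→d22:-→d23:-→d24:-→d25:-→d26:-→d27:-→d28:H2  best=H2
  add 115.46.96.128/28 -> H0 at depth 28
  add 112.33.224.0/20 -> H0 at depth 20
  ? 219.18.17.200  path d0:H5  best=H5
  add 24.68.172.0/24 -> H6 at depth 24
  - 24.68.172.192/28 clear@28
  add 115.32.0.0/12 -> H6 at depth 12
  ? 115.44.101.128  path d0:H5→d1:-→d2:-→d3:-→d4:-→d5:H2→d6:-→d7:-→d8:-→d9:-→d10:-→d11:-→d12:H6→d13:-→d14:H1  best=H1
  ? 24.0.0.135  path d0:H5→d1:-→d2:-→d3:-→d4:-→d5:-→d6:-→d7:H3→d8:-→d9:-  best=H3
  add 112.33.224.0/20 -> H6 at depth 20
  add 115.46.96.136/31 -> H5 at depth 31
  ? 112.33.224.30  path d0:H5→d1:-→d2:-→d3:-→d4:-→d5:H2→d6:-→d7:-→d8:-→d9:-→d10:-→d11:-→d12:-→d13:-→d14:-→d15:-→d16:-→d17:-→d18:-→d19:-→d20:H6→d21:-→d22:-  best=H6
  ? 112.33.224.13  path d0:H5→d1:-→d2:-→d3:-→d4:-→d5:H2→d6:-→d7:-→d8:-→d9:-→d10:-→d11:-→d12:-→d13:-→d14:-→d15:-→d16:-→d17:-→d18:-→d19:-→d20:H6→d21:-→d22:-  best=H6
  ? 112.33.225.251  path d0:H5→d1:-→d2:-→d3:-→d4:-→d5:H2→d6:-→d7:-→d8:-→d9:-→d10:-→d11:-→d12:-→d13:-→d14:-→d15:-→d16:-→d17:-→d18:-→d19:-→d20:H6→d21:-→d22:-  best=H6
  ? 115.46.96.137  path d0:H5→d1:-→d2:-→d3:-→d4:-→d5:H2→d6:-→d7:-→d8:-→d9:-→d10:-→d11:-→d12:H6→d13:-→d14:H1→d15:-→d16:H6→d17:-→d18:-→d19:-→d20:-→d21:-→d22:-→d23:-→d24:-→d25:-→d26:-→d27:-→d28:H0→d29:-→d30:-→d31:H5  best=H5
  add 115.46.96.137/32 -> H4 at depth 32
  add 112.33.226.36/32 -> H1 at depth 32
  ? 115.46.96.136  path d0:H5→d1:-→d2:-→d3:-→d4:-→d5:H2→d6:-→d7:-→d8:-→d9:-→d10:-→d11:-→d12:H6→d13:-→d14:H1→d15:-→d16:H6→d17:-→d18:-→d19:-→d20:-→d21:-→d22:-→d23:-→d24:-→d25:-→d26:-→d27:-→d28:H0→d29:-→d30:-→d31:H5  best=H5

== LOOKUPS ==
["no-route","H2","H2","H6","H2","H5","H1","H3","H6","H6","H6","H5","H5"]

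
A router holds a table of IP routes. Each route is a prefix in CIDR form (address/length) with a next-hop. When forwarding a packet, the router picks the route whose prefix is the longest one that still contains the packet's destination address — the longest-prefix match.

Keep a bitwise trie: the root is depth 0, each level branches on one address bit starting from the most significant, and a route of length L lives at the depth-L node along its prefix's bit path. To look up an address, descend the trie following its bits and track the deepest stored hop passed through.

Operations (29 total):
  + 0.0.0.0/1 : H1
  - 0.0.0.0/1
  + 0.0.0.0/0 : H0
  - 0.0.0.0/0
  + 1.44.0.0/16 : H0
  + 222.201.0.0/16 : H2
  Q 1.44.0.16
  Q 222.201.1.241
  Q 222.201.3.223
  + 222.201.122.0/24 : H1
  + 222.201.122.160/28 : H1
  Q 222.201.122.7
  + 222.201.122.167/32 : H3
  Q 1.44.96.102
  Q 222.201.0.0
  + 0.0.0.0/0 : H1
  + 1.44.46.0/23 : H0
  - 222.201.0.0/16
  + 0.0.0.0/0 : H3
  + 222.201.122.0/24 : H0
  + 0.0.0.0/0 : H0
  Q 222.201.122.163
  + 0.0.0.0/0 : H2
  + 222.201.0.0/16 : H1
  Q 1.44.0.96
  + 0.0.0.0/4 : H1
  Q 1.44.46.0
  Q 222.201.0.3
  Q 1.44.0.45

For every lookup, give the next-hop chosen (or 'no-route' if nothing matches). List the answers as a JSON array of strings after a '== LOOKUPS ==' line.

Process each operation:
  + 0.0.0.0/1 (H1) depth=1
  del 0.0.0.0/1 (clear depth 1)
  + 0.0.0.0/0 (H0) depth=0
  del 0.0.0.0/0 (clear depth 0)
  + 1.44.0.0/16 (H0) depth=16
  + 222.201.0.0/16 (H2) depth=16
  lookup 1.44.0.16: bits 0000000100101100 walk d0:-→d1:-→d2:-→d3:-→d4:-→d5:-→d6:-→d7:-→d8:-→d9:-→d10:-→d11:-→d12:-→d13:-→d14:-→d15:-→d16:H0 -> H0
  lookup 222.201.1.241: bits 1101111011001001 walk d0:-→d1:-→d2:-→d3:-→d4:-→d5:-→d6:-→d7:-→d8:-→d9:-→d10:-→d11:-→d12:-→d13:-→d14:-→d15:-→d16:H2 -> H2
  lookup 222.201.3.223: bits 1101111011001001 walk d0:-→d1:-→d2:-→d3:-→d4:-→d5:-→d6:-→d7:-→d8:-→d9:-→d10:-→d11:-→d12:-→d13:-→d14:-→d15:-→d16:H2 -> H2
  + 222.201.122.0/24 (H1) depth=24
  + 222.201.122.160/28 (H1) depth=28
  lookup 222.201.122.7: bits 110111101100100101111010 walk d0:-→d1:-→d2:-→d3:-→d4:-→d5:-→d6:-→d7:-→d8:-→d9:-→d10:-→d11:-→d12:-→d13:-→d14:-→d15:-→d16:H2→d17:-→d18:-→d19:-→d20:-→d21:-→d22:-→d23:-→d24:H1 -> H1
  + 222.201.122.167/32 (H3) depth=32
  lookup 1.44.96.102: bits 0000000100101100 walk d0:-→d1:-→d2:-→d3:-→d4:-→d5:-→d6:-→d7:-→d8:-→d9:-→d10:-→d11:-→d12:-→d13:-→d14:-→d15:-→d16:H0 -> H0
  lookup 222.201.0.0: bits 11011110110010010 walk d0:-→d1:-→d2:-→d3:-→d4:-→d5:-→d6:-→d7:-→d8:-→d9:-→d10:-→d11:-→d12:-→d13:-→d14:-→d15:-→d16:H2→d17:- -> H2
  + 0.0.0.0/0 (H1) depth=0
  + 1.44.46.0/23 (H0) depth=23
  del 222.201.0.0/16 (clear depth 16)
  + 0.0.0.0/0 (H3) depth=0
  + 222.201.122.0/24 (H0) depth=24
  + 0.0.0.0/0 (H0) depth=0
  lookup 222.201.122.163: bits 11011110110010010111101010100 walk d0:H0→d1:-→d2:-→d3:-→d4:-→d5:-→d6:-→d7:-→d8:-→d9:-→d10:-→d11:-→d12:-→d13:-→d14:-→d15:-→d16:-→d17:-→d18:-→d19:-→d20:-→d21:-→d22:-→d23:-→d24:H0→d25:-→d26:-→d27:-→d28:H1→d29:- -> H1
  + 0.0.0.0/0 (H2) depth=0
  + 222.201.0.0/16 (H1) depth=16
  lookup 1.44.0.96: bits 000000010010110000 walk d0:H2→d1:-→d2:-→d3:-→d4:-→d5:-→d6:-→d7:-→d8:-→d9:-→d10:-→d11:-→d12:-→d13:-→d14:-→d15:-→d16:H0→d17:-→d18:- -> H0
  + 0.0.0.0/4 (H1) depth=4
  lookup 1.44.46.0: bits 00000001001011000010111 walk d0:H2→d1:-→d2:-→d3:-→d4:H1→d5:-→d6:-→d7:-→d8:-→d9:-→d10:-→d11:-→d12:-→d13:-→d14:-→d15:-→d16:H0→d17:-→d18:-→d19:-→d20:-→d21:-→d22:-→d23:H0 -> H0
  lookup 222.201.0.3: bits 11011110110010010 walk d0:H2→d1:-→d2:-→d3:-→d4:-→d5:-→d6:-→d7:-→d8:-→d9:-→d10:-→d11:-→d12:-→d13:-→d14:-→d15:-→d16:H1→d17:- -> H1
  lookup 1.44.0.45: bits 000000010010110000 walk d0:H2→d1:-→d2:-→d3:-→d4:H1→d5:-→d6:-→d7:-→d8:-→d9:-→d10:-→d11:-→d12:-→d13:-→d14:-→d15:-→d16:H0→d17:-→d18:- -> H0

== LOOKUPS ==
["H0","H2","H2","H1","H0","H2","H1","H0","H0","H1","H0"]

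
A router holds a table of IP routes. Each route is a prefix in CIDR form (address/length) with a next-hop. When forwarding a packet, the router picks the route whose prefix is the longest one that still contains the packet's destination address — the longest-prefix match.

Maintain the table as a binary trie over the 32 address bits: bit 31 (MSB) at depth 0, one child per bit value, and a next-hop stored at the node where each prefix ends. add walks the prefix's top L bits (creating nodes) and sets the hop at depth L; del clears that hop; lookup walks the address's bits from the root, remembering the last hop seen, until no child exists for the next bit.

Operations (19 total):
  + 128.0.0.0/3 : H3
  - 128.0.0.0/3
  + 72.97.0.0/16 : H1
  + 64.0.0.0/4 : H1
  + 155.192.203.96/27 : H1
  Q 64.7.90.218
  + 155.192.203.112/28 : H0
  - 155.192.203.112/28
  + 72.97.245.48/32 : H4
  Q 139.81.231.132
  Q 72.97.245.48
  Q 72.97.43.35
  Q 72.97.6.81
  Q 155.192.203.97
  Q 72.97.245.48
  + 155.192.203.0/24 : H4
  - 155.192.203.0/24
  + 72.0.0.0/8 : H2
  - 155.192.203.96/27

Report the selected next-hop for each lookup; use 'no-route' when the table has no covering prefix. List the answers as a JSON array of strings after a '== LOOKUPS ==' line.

Apply in order:
  add 128.0.0.0/3 -> H3 at depth 3
  - 128.0.0.0/3 clear@3
  add 72.97.0.0/16 -> H1 at depth 16
  add 64.0.0.0/4 -> H1 at depth 4
  add 155.192.203.96/27 -> H1 at depth 27
  Q 64.7.90.218: descend 0100 ; hops seen [H1] ; pick H1
  add 155.192.203.112/28 -> H0 at depth 28
  - 155.192.203.112/28 clear@28
  add 72.97.245.48/32 -> H4 at depth 32
  Q 139.81.231.132: descend 100 ; hops seen [∅] ; pick no-route
  Q 72.97.245.48: descend 01001000011000011111010100110000 ; hops seen [H1,H1,H4] ; pick H4
  Q 72.97.43.35: descend 0100100001100001 ; hops seen [H1,H1] ; pick H1
  Q 72.97.6.81: descend 0100100001100001 ; hops seen [H1,H1] ; pick H1
  Q 155.192.203.97: descend 100110111100000011001011011 ; hops seen [H1] ; pick H1
  Q 72.97.245.48: descend 01001000011000011111010100110000 ; hops seen [H1,H1,H4] ; pick H4
  add 155.192.203.0/24 -> H4 at depth 24
  - 155.192.203.0/24 clear@24
  add 72.0.0.0/8 -> H2 at depth 8
  - 155.192.203.96/27 clear@27

== LOOKUPS ==
["H1","no-route","H4","H1","H1","H1","H4"]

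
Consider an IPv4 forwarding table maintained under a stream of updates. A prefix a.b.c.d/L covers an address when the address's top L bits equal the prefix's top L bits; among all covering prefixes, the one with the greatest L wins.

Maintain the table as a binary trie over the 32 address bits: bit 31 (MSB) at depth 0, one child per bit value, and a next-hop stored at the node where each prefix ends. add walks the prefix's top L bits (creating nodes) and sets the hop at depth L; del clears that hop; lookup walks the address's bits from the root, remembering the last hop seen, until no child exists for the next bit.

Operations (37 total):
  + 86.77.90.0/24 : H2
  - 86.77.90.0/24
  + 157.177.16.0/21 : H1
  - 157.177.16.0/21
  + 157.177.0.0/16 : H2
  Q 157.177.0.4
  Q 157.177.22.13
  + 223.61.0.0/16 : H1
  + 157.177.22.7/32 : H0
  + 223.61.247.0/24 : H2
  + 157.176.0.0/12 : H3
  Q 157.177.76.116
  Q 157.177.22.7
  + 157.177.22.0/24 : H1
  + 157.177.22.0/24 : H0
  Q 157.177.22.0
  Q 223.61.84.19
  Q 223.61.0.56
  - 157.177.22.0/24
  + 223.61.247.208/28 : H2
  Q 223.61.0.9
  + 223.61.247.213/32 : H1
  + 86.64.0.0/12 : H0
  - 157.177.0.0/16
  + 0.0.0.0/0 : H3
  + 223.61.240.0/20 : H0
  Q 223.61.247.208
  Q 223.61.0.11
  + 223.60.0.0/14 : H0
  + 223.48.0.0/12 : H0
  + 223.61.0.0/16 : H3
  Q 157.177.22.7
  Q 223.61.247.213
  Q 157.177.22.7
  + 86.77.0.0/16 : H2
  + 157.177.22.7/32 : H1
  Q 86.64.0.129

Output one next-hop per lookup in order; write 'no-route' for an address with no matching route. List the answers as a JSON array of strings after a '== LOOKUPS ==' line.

Apply in order:
  add 86.77.90.0/24 -> H2 at depth 24
  del 86.77.90.0/24 (clear depth 24)
  add 157.177.16.0/21 -> H1 at depth 21
  del 157.177.16.0/21 (clear depth 21)
  add 157.177.0.0/16 -> H2 at depth 16
  lookup 157.177.0.4: bits 1001110110110001000 walk d0:-→d1:-→d2:-→d3:-→d4:-→d5:-→d6:-→d7:-→d8:-→d9:-→d10:-→d11:-→d12:-→d13:-→d14:-→d15:-→d16:H2→d17:-→d18:-→d19:- -> H2
  lookup 157.177.22.13: bits 100111011011000100010 walk d0:-→d1:-→d2:-→d3:-→d4:-→d5:-→d6:-→d7:-→d8:-→d9:-→d10:-→d11:-→d12:-→d13:-→d14:-→d15:-→d16:H2→d17:-→d18:-→d19:-→d20:-→d21:- -> H2
  add 223.61.0.0/16 -> H1 at depth 16
  add 157.177.22.7/32 -> H0 at depth 32
  add 223.61.247.0/24 -> H2 at depth 24
  add 157.176.0.0/12 -> H3 at depth 12
  lookup 157.177.76.116: bits 10011101101100010 walk d0:-→d1:-→d2:-→d3:-→d4:-→d5:-→d6:-→d7:-→d8:-→d9:-→d10:-→d11:-→d12:H3→d13:-→d14:-→d15:-→d16:H2→d17:- -> H2
  lookup 157.177.22.7: bits 10011101101100010001011000000111 walk d0:-→d1:-→d2:-→d3:-→d4:-→d5:-→d6:-→d7:-→d8:-→d9:-→d10:-→d11:-→d12:H3→d13:-→d14:-→d15:-→d16:H2→d17:-→d18:-→d19:-→d20:-→d21:-→d22:-→d23:-→d24:-→d25:-→d26:-→d27:-→d28:-→d29:-→d30:-→d31:-→d32:H0 -> H0
  add 157.177.22.0/24 -> H1 at depth 24
  add 157.177.22.0/24 -> H0 at depth 24
  lookup 157.177.22.0: bits 10011101101100010001011000000 walk d0:-→d1:-→d2:-→d3:-→d4:-→d5:-→d6:-→d7:-→d8:-→d9:-→d10:-→d11:-→d12:H3→d13:-→d14:-→d15:-→d16:H2→d17:-→d18:-→d19:-→d20:-→d21:-→d22:-→d23:-→d24:H0→d25:-→d26:-→d27:-→d28:-→d29:- -> H0
  lookup 223.61.84.19: bits 1101111100111101 walk d0:-→d1:-→d2:-→d3:-→d4:-→d5:-→d6:-→d7:-→d8:-→d9:-→d10:-→d11:-→d12:-→d13:-→d14:-→d15:-→d16:H1 -> H1
  lookup 223.61.0.56: bits 1101111100111101 walk d0:-→d1:-→d2:-→d3:-→d4:-→d5:-→d6:-→d7:-→d8:-→d9:-→d10:-→d11:-→d12:-→d13:-→d14:-→d15:-→d16:H1 -> H1
  del 157.177.22.0/24 (clear depth 24)
  add 223.61.247.208/28 -> H2 at depth 28
  lookup 223.61.0.9: bits 1101111100111101 walk d0:-→d1:-→d2:-→d3:-→d4:-→d5:-→d6:-→d7:-→d8:-→d9:-→d10:-→d11:-→d12:-→d13:-→d14:-→d15:-→d16:H1 -> H1
  add 223.61.247.213/32 -> H1 at depth 32
  add 86.64.0.0/12 -> H0 at depth 12
  del 157.177.0.0/16 (clear depth 16)
  add 0.0.0.0/0 -> H3 at depth 0
  add 223.61.240.0/20 -> H0 at depth 20
  lookup 223.61.247.208: bits 11011111001111011111011111010 walk d0:H3→d1:-→d2:-→d3:-→d4:-→d5:-→d6:-→d7:-→d8:-→d9:-→d10:-→d11:-→d12:-→d13:-→d14:-→d15:-→d16:H1→d17:-→d18:-→d19:-→d20:H0→d21:-→d22:-→d23:-→d24:H2→d25:-→d26:-→d27:-→d28:H2→d29:- -> H2
  lookup 223.61.0.11: bits 1101111100111101 walk d0:H3→d1:-→d2:-→d3:-→d4:-→d5:-→d6:-→d7:-→d8:-→d9:-→d10:-→d11:-→d12:-→d13:-→d14:-→d15:-→d16:H1 -> H1
  add 223.60.0.0/14 -> H0 at depth 14
  add 223.48.0.0/12 -> H0 at depth 12
  add 223.61.0.0/16 -> H3 at depth 16
  lookup 157.177.22.7: bits 10011101101100010001011000000111 walk d0:H3→d1:-→d2:-→d3:-→d4:-→d5:-→d6:-→d7:-→d8:-→d9:-→d10:-→d11:-→d12:H3→d13:-→d14:-→d15:-→d16:-→d17:-→d18:-→d19:-→d20:-→d21:-→d22:-→d23:-→d24:-→d25:-→d26:-→d27:-→d28:-→d29:-→d30:-→d31:-→d32:H0 -> H0
  lookup 223.61.247.213: bits 11011111001111011111011111010101 walk d0:H3→d1:-→d2:-→d3:-→d4:-→d5:-→d6:-→d7:-→d8:-→d9:-→d10:-→d11:-→d12:H0→d13:-→d14:H0→d15:-→d16:H3→d17:-→d18:-→d19:-→d20:H0→d21:-→d22:-→d23:-→d24:H2→d25:-→d26:-→d27:-→d28:H2→d29:-→d30:-→d31:-→d32:H1 -> H1
  lookup 157.177.22.7: bits 10011101101100010001011000000111 walk d0:H3→d1:-→d2:-→d3:-→d4:-→d5:-→d6:-→d7:-→d8:-→d9:-→d10:-→d11:-→d12:H3→d13:-→d14:-→d15:-→d16:-→d17:-→d18:-→d19:-→d20:-→d21:-→d22:-→d23:-→d24:-→d25:-→d26:-→d27:-→d28:-→d29:-→d30:-→d31:-→d32:H0 -> H0
  add 86.77.0.0/16 -> H2 at depth 16
  add 157.177.22.7/32 -> H1 at depth 32
  lookup 86.64.0.129: bits 010101100100 walk d0:H3→d1:-→d2:-→d3:-→d4:-→d5:-→d6:-→d7:-→d8:-→d9:-→d10:-→d11:-→d12:H0 -> H0

== LOOKUPS ==
["H2","H2","H2","H0","H0","H1","H1","H1","H2","H1","H0","H1","H0","H0"]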